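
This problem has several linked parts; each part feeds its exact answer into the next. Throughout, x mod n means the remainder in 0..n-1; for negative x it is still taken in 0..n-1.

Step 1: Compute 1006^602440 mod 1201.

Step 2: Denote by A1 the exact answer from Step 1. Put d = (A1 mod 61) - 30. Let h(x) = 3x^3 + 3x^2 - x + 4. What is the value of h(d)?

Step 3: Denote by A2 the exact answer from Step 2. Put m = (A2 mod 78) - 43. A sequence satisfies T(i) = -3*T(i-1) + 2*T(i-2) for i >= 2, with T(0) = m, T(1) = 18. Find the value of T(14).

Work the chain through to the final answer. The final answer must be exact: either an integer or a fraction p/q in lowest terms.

Step 1: squarings mod 1201: 1006^1=1006, 1006^2=794, 1006^4=1112, 1006^8=715, 1006^16=800, 1006^32=1068, 1006^64=875, 1006^128=588, 1006^256=1057, 1006^512=319, 1006^1024=877, 1006^2048=489, 1006^4096=122, 1006^8192=472, 1006^16384=599, 1006^32768=903, 1006^65536=1131, 1006^131072=96, 1006^262144=809, 1006^524288=1137; 1006^602440 = 1006^8 * 1006^64 * 1006^256 * 1006^4096 * 1006^8192 * 1006^65536 * 1006^524288 = 985 (mod 1201); answer 985
Step 2: A1 = 985; d = -21; 3*(-21)^3 + 3*(-21)^2 - 1*(-21)^1 + 4 = (-27783) + (1323) + (21) + (4) = -26435; answer -26435
Step 3: A2 = -26435; m = -36; T(2) = -3*(18) + 2*(-36) = -126; iterating: T(2)=-126, T(3)=414, T(4)=-1494, T(5)=5310, T(6)=-18918, T(7)=67374, T(8)=-239958, T(9)=854622, T(10)=-3043782, T(11)=10840590, T(12)=-38609334, T(13)=137509182, T(14)=-489746214; answer -489746214

-489746214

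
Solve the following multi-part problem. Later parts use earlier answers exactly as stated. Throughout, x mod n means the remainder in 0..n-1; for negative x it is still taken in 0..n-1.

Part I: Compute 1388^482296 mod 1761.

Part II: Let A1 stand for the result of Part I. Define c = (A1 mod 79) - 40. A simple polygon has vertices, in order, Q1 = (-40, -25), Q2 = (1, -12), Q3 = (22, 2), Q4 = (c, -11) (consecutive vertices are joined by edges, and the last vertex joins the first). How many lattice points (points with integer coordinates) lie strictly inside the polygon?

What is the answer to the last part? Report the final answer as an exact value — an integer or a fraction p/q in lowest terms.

275

Part I: squarings mod 1761: 1388^1=1388, 1388^2=10, 1388^4=100, 1388^8=1195, 1388^16=1615, 1388^32=184, 1388^64=397, 1388^128=880, 1388^256=1321, 1388^512=1651, 1388^1024=1534, 1388^2048=460, 1388^4096=280, 1388^8192=916, 1388^16384=820, 1388^32768=1459, 1388^65536=1393, 1388^131072=1588, 1388^262144=1753; 1388^482296 = 1388^8 * 1388^16 * 1388^32 * 1388^64 * 1388^128 * 1388^256 * 1388^512 * 1388^2048 * 1388^4096 * 1388^16384 * 1388^65536 * 1388^131072 * 1388^262144 = 301 (mod 1761); answer 301
Part II: A1 = 301; c = 24; cross terms: (-40*-12 - 1*-25)=505, (1*2 - 22*-12)=266, (22*-11 - 24*2)=-290, (24*-25 - -40*-11)=-1040; twice the area = |-559| = 559; area = 559/2; boundary points = 1 + 7 + 1 + 2 = 11; strictly interior points = area - boundary/2 + 1 = 275; answer 275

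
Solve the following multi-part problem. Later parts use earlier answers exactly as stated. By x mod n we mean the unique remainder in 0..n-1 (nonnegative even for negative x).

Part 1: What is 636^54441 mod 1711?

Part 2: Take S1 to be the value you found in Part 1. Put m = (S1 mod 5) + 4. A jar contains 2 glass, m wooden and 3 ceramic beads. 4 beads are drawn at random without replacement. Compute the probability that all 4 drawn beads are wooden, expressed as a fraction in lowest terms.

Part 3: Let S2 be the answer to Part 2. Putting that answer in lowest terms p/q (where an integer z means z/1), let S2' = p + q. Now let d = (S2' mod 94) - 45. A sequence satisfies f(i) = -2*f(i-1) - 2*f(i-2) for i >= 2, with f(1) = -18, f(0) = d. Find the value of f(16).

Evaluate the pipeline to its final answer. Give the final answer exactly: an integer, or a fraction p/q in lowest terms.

Part 1: squarings mod 1711: 636^1=636, 636^2=700, 636^4=654, 636^8=1677, 636^16=1156, 636^32=45, 636^64=314, 636^128=1069, 636^256=1524, 636^512=749, 636^1024=1504, 636^2048=74, 636^4096=343, 636^8192=1301, 636^16384=422, 636^32768=140; 636^54441 = 636^1 * 636^8 * 636^32 * 636^128 * 636^1024 * 636^4096 * 636^16384 * 636^32768 = 851 (mod 1711); answer 851
Part 2: S1 = 851; m = 5; total draws C(10,4) = 210; favorable C(5,4) = 5; P = 1/42; answer 1/42
Part 3: S2 = 1/42; threaded value p + q = 43; d = -2; f(2) = -2*(-18) - 2*(-2) = 40; iterating: f(2)=40, f(3)=-44, f(4)=8, f(5)=72, f(6)=-160, f(7)=176, f(8)=-32, f(9)=-288, f(10)=640, f(11)=-704, f(12)=128, f(13)=1152, f(14)=-2560, f(15)=2816, f(16)=-512; answer -512

-512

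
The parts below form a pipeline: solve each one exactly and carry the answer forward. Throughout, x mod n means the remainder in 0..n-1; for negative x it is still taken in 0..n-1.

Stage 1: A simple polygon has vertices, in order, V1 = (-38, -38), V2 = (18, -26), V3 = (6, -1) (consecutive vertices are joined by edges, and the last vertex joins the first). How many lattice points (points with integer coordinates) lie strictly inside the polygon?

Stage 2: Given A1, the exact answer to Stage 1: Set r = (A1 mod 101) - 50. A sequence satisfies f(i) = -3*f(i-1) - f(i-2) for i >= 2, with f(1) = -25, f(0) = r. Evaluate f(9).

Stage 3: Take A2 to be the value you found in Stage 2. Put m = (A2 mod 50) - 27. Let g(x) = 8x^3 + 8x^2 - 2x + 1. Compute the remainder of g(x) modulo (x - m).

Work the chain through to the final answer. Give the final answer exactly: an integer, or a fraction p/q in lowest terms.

Stage 1: cross terms: (-38*-26 - 18*-38)=1672, (18*-1 - 6*-26)=138, (6*-38 - -38*-1)=-266; twice the area = |1544| = 1544; area = 772; boundary points = 4 + 1 + 1 = 6; strictly interior points = area - boundary/2 + 1 = 770; answer 770
Stage 2: A1 = 770; r = 13; f(2) = -3*(-25) - 1*(13) = 62; iterating: f(2)=62, f(3)=-161, f(4)=421, f(5)=-1102, f(6)=2885, f(7)=-7553, f(8)=19774, f(9)=-51769; answer -51769
Stage 3: A2 = -51769; m = 4; remainder = value at the root: 8*(4)^3 + 8*(4)^2 - 2*(4)^1 + 1 = (512) + (128) + (-8) + (1) = 633; answer 633

633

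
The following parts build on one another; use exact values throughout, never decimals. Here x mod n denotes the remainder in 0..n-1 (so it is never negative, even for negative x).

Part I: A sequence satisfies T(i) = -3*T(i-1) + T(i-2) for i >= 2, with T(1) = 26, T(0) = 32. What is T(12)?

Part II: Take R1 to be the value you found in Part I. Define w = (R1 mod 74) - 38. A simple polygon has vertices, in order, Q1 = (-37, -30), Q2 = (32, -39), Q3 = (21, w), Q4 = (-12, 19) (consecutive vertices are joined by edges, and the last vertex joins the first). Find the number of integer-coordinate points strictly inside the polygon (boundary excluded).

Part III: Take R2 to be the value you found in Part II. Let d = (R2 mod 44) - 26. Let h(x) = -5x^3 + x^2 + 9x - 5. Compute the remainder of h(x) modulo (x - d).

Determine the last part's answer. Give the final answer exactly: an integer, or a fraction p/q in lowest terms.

29317

Part I: T(2) = -3*(26) + 1*(32) = -46; iterating: T(2)=-46, T(3)=164, T(4)=-538, T(5)=1778, T(6)=-5872, T(7)=19394, T(8)=-64054, T(9)=211556, T(10)=-698722, T(11)=2307722, T(12)=-7621888; answer -7621888
Part II: R1 = -7621888; w = 0; cross terms: (-37*-39 - 32*-30)=2403, (32*0 - 21*-39)=819, (21*19 - -12*0)=399, (-12*-30 - -37*19)=1063; twice the area = |4684| = 4684; area = 2342; boundary points = 3 + 1 + 1 + 1 = 6; strictly interior points = area - boundary/2 + 1 = 2340; answer 2340
Part III: R2 = 2340; d = -18; remainder = value at the root: -5*(-18)^3 + 1*(-18)^2 + 9*(-18)^1 - 5 = (29160) + (324) + (-162) + (-5) = 29317; answer 29317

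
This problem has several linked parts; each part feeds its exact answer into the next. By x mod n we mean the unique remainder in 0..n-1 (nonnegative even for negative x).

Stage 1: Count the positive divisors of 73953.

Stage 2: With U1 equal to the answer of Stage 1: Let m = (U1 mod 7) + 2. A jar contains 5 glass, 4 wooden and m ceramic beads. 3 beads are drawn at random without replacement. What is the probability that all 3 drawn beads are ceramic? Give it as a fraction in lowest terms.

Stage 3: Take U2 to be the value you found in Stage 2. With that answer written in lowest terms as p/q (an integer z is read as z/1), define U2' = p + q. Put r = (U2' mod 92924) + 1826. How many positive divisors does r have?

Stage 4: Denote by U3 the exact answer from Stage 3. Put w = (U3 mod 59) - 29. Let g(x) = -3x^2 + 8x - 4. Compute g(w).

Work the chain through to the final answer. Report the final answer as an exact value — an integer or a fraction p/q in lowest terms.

-1495

Stage 1: 73953 = 3^4 * 11 * 83; number of divisors = (4+1) * (1+1) * (1+1) = 20; answer 20
Stage 2: U1 = 20; m = 8; total draws C(17,3) = 680; favorable C(8,3) = 56; P = 7/85; answer 7/85
Stage 3: U2 = 7/85; threaded value p + q = 92; r = 1918; 1918 = 2 * 7 * 137; number of divisors = (1+1) * (1+1) * (1+1) = 8; answer 8
Stage 4: U3 = 8; w = -21; -3*(-21)^2 + 8*(-21)^1 - 4 = (-1323) + (-168) + (-4) = -1495; answer -1495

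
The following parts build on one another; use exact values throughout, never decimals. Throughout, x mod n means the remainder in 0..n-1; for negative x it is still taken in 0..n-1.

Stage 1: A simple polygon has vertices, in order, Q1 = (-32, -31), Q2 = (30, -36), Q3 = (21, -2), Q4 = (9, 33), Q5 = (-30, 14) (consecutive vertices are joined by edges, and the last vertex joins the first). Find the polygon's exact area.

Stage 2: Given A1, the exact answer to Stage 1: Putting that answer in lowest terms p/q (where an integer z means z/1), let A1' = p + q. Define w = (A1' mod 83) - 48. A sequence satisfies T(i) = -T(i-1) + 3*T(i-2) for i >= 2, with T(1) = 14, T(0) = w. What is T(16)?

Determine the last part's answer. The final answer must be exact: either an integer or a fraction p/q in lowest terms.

-11239334

Stage 1: cross terms: (-32*-36 - 30*-31)=2082, (30*-2 - 21*-36)=696, (21*33 - 9*-2)=711, (9*14 - -30*33)=1116, (-30*-31 - -32*14)=1378; twice the area = |5983| = 5983; area = 5983/2; answer 5983/2
Stage 2: A1 = 5983/2; threaded value p + q = 5985; w = -39; T(2) = -1*(14) + 3*(-39) = -131; iterating: T(2)=-131, T(3)=173, T(4)=-566, T(5)=1085, T(6)=-2783, T(7)=6038, T(8)=-14387, T(9)=32501, T(10)=-75662, T(11)=173165, T(12)=-400151, T(13)=919646, T(14)=-2120099, T(15)=4879037, T(16)=-11239334; answer -11239334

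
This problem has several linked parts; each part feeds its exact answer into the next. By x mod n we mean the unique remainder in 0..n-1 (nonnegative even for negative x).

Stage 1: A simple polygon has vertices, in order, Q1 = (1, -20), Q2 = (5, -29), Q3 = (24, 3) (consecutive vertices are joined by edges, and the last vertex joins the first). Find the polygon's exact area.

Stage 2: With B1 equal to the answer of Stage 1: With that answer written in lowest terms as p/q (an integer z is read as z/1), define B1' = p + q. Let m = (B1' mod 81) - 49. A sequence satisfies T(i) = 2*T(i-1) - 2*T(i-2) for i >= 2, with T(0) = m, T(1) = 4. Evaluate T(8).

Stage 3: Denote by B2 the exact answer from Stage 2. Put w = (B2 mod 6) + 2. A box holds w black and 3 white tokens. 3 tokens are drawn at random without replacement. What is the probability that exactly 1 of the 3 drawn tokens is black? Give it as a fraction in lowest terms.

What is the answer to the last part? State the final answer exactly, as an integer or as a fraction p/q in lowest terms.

3/5

Stage 1: cross terms: (1*-29 - 5*-20)=71, (5*3 - 24*-29)=711, (24*-20 - 1*3)=-483; twice the area = |299| = 299; area = 299/2; answer 299/2
Stage 2: B1 = 299/2; threaded value p + q = 301; m = 9; T(2) = 2*(4) - 2*(9) = -10; iterating: T(2)=-10, T(3)=-28, T(4)=-36, T(5)=-16, T(6)=40, T(7)=112, T(8)=144; answer 144
Stage 3: B2 = 144; w = 2; total draws C(5,3) = 10; favorable C(2,1)*C(3,2) = 6; P = 3/5; answer 3/5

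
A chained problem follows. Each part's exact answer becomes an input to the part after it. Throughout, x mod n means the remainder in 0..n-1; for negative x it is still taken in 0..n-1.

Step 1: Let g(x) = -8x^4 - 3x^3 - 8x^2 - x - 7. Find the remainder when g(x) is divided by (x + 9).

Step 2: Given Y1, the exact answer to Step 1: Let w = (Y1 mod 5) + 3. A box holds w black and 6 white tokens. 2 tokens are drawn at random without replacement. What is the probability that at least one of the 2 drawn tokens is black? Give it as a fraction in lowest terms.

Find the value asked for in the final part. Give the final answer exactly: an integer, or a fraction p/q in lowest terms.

17/22

Step 1: remainder = value at the root: -8*(-9)^4 - 3*(-9)^3 - 8*(-9)^2 - 1*(-9)^1 - 7 = (-52488) + (2187) + (-648) + (9) + (-7) = -50947; answer -50947
Step 2: Y1 = -50947; w = 6; total draws C(12,2) = 66; complement C(6,2) = 15; favorable 66 - 15 = 51; P = 17/22; answer 17/22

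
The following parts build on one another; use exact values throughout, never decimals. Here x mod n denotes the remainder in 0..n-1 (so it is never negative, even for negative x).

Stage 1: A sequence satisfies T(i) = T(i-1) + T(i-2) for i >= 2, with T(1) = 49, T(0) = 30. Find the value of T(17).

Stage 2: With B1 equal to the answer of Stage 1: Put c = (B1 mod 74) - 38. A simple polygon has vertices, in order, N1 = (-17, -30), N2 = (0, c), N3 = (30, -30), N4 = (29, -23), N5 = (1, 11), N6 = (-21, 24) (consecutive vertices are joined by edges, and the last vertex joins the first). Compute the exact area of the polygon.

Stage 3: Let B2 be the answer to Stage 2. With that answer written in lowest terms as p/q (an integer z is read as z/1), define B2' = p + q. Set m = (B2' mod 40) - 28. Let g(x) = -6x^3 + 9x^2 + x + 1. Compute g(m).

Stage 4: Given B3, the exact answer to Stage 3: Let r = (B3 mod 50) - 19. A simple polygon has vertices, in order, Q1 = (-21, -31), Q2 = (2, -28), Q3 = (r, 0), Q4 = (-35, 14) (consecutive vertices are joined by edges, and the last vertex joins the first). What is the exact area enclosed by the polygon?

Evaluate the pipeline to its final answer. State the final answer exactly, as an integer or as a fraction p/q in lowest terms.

2281/2

Stage 1: T(2) = 1*(49) + 1*(30) = 79; iterating: T(2)=79, T(3)=128, T(4)=207, T(5)=335, T(6)=542, T(7)=877, T(8)=1419, T(9)=2296, T(10)=3715, T(11)=6011, T(12)=9726, T(13)=15737, T(14)=25463, T(15)=41200, T(16)=66663, T(17)=107863; answer 107863
Stage 2: B1 = 107863; c = 7; cross terms: (-17*7 - 0*-30)=-119, (0*-30 - 30*7)=-210, (30*-23 - 29*-30)=180, (29*11 - 1*-23)=342, (1*24 - -21*11)=255, (-21*-30 - -17*24)=1038; twice the area = |1486| = 1486; area = 743; answer 743
Stage 3: B2 = 743; threaded value p + q = 744; m = -4; -6*(-4)^3 + 9*(-4)^2 + 1*(-4)^1 + 1 = (384) + (144) + (-4) + (1) = 525; answer 525
Stage 4: B3 = 525; r = 6; cross terms: (-21*-28 - 2*-31)=650, (2*0 - 6*-28)=168, (6*14 - -35*0)=84, (-35*-31 - -21*14)=1379; twice the area = |2281| = 2281; area = 2281/2; answer 2281/2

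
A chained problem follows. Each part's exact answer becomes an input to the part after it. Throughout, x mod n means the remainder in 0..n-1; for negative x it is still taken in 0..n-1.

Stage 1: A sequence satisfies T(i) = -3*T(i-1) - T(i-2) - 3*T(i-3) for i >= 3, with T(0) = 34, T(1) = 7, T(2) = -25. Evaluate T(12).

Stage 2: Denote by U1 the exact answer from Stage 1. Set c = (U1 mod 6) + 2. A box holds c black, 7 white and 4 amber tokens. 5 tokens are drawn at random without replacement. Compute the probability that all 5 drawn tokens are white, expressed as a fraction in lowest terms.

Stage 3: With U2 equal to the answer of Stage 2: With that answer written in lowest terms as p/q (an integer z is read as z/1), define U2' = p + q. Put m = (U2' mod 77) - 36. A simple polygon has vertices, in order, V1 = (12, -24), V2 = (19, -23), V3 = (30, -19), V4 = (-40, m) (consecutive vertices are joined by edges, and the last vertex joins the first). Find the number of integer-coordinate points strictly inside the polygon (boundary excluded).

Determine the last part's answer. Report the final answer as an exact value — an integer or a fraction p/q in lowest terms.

Stage 1: T(3) = -3*(-25) - 1*(7) - 3*(34) = -34; iterating: T(3)=-34, T(4)=106, T(5)=-209, T(6)=623, T(7)=-1978, T(8)=5938, T(9)=-17705, T(10)=53111, T(11)=-159442, T(12)=478330; answer 478330
Stage 2: U1 = 478330; c = 6; total draws C(17,5) = 6188; favorable C(7,5) = 21; P = 3/884; answer 3/884
Stage 3: U2 = 3/884; threaded value p + q = 887; m = 4; cross terms: (12*-23 - 19*-24)=180, (19*-19 - 30*-23)=329, (30*4 - -40*-19)=-640, (-40*-24 - 12*4)=912; twice the area = |781| = 781; area = 781/2; boundary points = 1 + 1 + 1 + 4 = 7; strictly interior points = area - boundary/2 + 1 = 388; answer 388

388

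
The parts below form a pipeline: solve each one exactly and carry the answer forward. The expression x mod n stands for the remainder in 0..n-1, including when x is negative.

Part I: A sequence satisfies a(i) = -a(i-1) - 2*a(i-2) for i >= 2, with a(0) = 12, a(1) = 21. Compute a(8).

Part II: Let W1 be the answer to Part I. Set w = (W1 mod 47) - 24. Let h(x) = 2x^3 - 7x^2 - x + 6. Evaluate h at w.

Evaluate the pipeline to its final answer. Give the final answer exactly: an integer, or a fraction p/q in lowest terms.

2442

Part I: a(2) = -1*(21) - 2*(12) = -45; iterating: a(2)=-45, a(3)=3, a(4)=87, a(5)=-93, a(6)=-81, a(7)=267, a(8)=-105; answer -105
Part II: W1 = -105; w = 12; 2*(12)^3 - 7*(12)^2 - 1*(12)^1 + 6 = (3456) + (-1008) + (-12) + (6) = 2442; answer 2442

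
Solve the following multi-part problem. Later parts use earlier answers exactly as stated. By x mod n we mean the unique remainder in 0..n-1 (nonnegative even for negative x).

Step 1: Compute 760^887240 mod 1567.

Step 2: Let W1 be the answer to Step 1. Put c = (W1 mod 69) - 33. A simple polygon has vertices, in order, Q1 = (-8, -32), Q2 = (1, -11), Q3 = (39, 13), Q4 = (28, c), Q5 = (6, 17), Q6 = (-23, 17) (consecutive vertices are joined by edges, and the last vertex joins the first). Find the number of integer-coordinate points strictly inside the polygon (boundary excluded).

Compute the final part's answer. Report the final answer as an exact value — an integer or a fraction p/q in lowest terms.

Step 1: squarings mod 1567: 760^1=760, 760^2=944, 760^4=1080, 760^8=552, 760^16=706, 760^32=130, 760^64=1230, 760^128=745, 760^256=307, 760^512=229, 760^1024=730, 760^2048=120, 760^4096=297, 760^8192=457, 760^16384=438, 760^32768=670, 760^65536=738, 760^131072=895, 760^262144=288, 760^524288=1460; 760^887240 = 760^8 * 760^64 * 760^128 * 760^256 * 760^2048 * 760^32768 * 760^65536 * 760^262144 * 760^524288 = 43 (mod 1567); answer 43
Step 2: W1 = 43; c = 10; cross terms: (-8*-11 - 1*-32)=120, (1*13 - 39*-11)=442, (39*10 - 28*13)=26, (28*17 - 6*10)=416, (6*17 - -23*17)=493, (-23*-32 - -8*17)=872; twice the area = |2369| = 2369; area = 2369/2; boundary points = 3 + 2 + 1 + 1 + 29 + 1 = 37; strictly interior points = area - boundary/2 + 1 = 1167; answer 1167

1167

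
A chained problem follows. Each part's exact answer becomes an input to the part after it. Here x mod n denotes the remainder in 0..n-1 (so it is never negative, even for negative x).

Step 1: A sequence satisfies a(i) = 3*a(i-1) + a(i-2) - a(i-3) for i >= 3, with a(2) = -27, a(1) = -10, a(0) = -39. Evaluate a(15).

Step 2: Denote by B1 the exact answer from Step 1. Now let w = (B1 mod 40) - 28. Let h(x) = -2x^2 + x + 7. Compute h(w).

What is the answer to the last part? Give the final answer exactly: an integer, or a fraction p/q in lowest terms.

Step 1: a(3) = 3*(-27) + 1*(-10) - 1*(-39) = -52; iterating: a(3)=-52, a(4)=-173, a(5)=-544, a(6)=-1753, a(7)=-5630, a(8)=-18099, a(9)=-58174, a(10)=-186991, a(11)=-601048, a(12)=-1931961, a(13)=-6209940, a(14)=-19960733, a(15)=-64160178; answer -64160178
Step 2: B1 = -64160178; w = -6; -2*(-6)^2 + 1*(-6)^1 + 7 = (-72) + (-6) + (7) = -71; answer -71

-71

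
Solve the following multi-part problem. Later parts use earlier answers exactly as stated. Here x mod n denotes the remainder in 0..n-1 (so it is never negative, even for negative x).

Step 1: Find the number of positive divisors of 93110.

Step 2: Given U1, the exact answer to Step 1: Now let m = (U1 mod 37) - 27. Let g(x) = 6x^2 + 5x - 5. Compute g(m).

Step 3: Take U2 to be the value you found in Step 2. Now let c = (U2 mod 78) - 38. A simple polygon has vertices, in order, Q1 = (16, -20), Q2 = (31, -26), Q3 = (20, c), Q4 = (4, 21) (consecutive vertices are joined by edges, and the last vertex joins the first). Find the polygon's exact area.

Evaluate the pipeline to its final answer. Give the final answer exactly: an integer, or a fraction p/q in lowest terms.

364

Step 1: 93110 = 2 * 5 * 9311; number of divisors = (1+1) * (1+1) * (1+1) = 8; answer 8
Step 2: U1 = 8; m = -19; 6*(-19)^2 + 5*(-19)^1 - 5 = (2166) + (-95) + (-5) = 2066; answer 2066
Step 3: U2 = 2066; c = 0; cross terms: (16*-26 - 31*-20)=204, (31*0 - 20*-26)=520, (20*21 - 4*0)=420, (4*-20 - 16*21)=-416; twice the area = |728| = 728; area = 364; answer 364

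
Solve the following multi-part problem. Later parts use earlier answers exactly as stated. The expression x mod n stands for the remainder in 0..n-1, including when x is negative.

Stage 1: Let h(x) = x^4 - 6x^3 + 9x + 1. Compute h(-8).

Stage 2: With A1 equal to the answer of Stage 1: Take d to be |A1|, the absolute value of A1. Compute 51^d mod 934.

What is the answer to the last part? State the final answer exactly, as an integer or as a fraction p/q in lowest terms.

155

Stage 1: 1*(-8)^4 - 6*(-8)^3 + 9*(-8)^1 + 1 = (4096) + (3072) + (-72) + (1) = 7097; answer 7097
Stage 2: A1 = 7097; d = 7097; squarings mod 934: 51^1=51, 51^2=733, 51^4=239, 51^8=147, 51^16=127, 51^32=251, 51^64=423, 51^128=535, 51^256=421, 51^512=715, 51^1024=327, 51^2048=453, 51^4096=663; 51^7097 = 51^1 * 51^8 * 51^16 * 51^32 * 51^128 * 51^256 * 51^512 * 51^2048 * 51^4096 = 155 (mod 934); answer 155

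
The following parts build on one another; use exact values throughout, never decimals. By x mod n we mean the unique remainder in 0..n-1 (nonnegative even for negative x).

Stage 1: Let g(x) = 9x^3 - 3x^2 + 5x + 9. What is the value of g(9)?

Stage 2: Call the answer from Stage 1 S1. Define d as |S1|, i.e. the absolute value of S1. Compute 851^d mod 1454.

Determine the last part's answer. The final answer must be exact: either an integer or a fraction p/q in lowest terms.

Stage 1: 9*(9)^3 - 3*(9)^2 + 5*(9)^1 + 9 = (6561) + (-243) + (45) + (9) = 6372; answer 6372
Stage 2: S1 = 6372; d = 6372; squarings mod 1454: 851^1=851, 851^2=109, 851^4=249, 851^8=933, 851^16=997, 851^32=927, 851^64=15, 851^128=225, 851^256=1189, 851^512=433, 851^1024=1377, 851^2048=113, 851^4096=1137; 851^6372 = 851^4 * 851^32 * 851^64 * 851^128 * 851^2048 * 851^4096 = 295 (mod 1454); answer 295

295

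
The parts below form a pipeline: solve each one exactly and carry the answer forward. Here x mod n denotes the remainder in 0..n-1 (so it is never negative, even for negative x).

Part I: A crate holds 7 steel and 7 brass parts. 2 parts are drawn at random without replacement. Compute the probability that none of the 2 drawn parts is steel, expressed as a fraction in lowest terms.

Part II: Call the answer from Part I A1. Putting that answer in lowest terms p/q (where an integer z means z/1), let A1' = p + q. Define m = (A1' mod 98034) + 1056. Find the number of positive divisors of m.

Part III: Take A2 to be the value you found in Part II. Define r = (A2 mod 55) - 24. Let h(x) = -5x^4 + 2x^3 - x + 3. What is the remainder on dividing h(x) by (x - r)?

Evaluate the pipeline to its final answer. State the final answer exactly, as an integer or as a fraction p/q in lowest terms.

Part I: total draws C(14,2) = 91; favorable C(7,2) = 21; P = 3/13; answer 3/13
Part II: A1 = 3/13; threaded value p + q = 16; m = 1072; 1072 = 2^4 * 67; number of divisors = (4+1) * (1+1) = 10; answer 10
Part III: A2 = 10; r = -14; remainder = value at the root: -5*(-14)^4 + 2*(-14)^3 - 1*(-14)^1 + 3 = (-192080) + (-5488) + (14) + (3) = -197551; answer -197551

-197551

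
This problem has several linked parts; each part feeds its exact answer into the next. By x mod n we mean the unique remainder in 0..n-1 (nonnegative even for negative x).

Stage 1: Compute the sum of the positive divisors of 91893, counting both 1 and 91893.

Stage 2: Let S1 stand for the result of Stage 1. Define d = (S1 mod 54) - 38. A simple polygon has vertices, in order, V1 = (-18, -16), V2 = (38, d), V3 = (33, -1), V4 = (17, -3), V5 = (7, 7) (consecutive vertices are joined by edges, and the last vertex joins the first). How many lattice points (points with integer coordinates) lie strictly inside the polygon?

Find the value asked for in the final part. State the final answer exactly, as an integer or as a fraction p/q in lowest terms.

1229

Stage 1: 91893 = 3 * 30631; sigma = (1 + 3) * (1 + 30631) = 4 * 30632 = 122528; answer 122528
Stage 2: S1 = 122528; d = -36; cross terms: (-18*-36 - 38*-16)=1256, (38*-1 - 33*-36)=1150, (33*-3 - 17*-1)=-82, (17*7 - 7*-3)=140, (7*-16 - -18*7)=14; twice the area = |2478| = 2478; area = 1239; boundary points = 4 + 5 + 2 + 10 + 1 = 22; strictly interior points = area - boundary/2 + 1 = 1229; answer 1229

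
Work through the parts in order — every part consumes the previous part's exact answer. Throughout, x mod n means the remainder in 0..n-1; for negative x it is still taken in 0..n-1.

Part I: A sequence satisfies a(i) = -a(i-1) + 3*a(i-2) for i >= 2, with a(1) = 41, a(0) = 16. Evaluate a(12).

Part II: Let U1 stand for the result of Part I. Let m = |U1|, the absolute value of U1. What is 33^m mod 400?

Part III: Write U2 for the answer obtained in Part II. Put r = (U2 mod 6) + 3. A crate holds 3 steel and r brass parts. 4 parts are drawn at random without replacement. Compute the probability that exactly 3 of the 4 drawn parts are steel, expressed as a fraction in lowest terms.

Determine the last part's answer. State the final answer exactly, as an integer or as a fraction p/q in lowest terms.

Part I: a(2) = -1*(41) + 3*(16) = 7; iterating: a(2)=7, a(3)=116, a(4)=-95, a(5)=443, a(6)=-728, a(7)=2057, a(8)=-4241, a(9)=10412, a(10)=-23135, a(11)=54371, a(12)=-123776; answer -123776
Part II: U1 = -123776; m = 123776; squarings mod 400: 33^1=33, 33^2=289, 33^4=321, 33^8=241, 33^16=81, 33^32=161, 33^64=321, 33^128=241, 33^256=81, 33^512=161, 33^1024=321, 33^2048=241, 33^4096=81, 33^8192=161, 33^16384=321, 33^32768=241, 33^65536=81; 33^123776 = 33^128 * 33^256 * 33^512 * 33^8192 * 33^16384 * 33^32768 * 33^65536 = 81 (mod 400); answer 81
Part III: U2 = 81; r = 6; total draws C(9,4) = 126; favorable C(3,3)*C(6,1) = 6; P = 1/21; answer 1/21

1/21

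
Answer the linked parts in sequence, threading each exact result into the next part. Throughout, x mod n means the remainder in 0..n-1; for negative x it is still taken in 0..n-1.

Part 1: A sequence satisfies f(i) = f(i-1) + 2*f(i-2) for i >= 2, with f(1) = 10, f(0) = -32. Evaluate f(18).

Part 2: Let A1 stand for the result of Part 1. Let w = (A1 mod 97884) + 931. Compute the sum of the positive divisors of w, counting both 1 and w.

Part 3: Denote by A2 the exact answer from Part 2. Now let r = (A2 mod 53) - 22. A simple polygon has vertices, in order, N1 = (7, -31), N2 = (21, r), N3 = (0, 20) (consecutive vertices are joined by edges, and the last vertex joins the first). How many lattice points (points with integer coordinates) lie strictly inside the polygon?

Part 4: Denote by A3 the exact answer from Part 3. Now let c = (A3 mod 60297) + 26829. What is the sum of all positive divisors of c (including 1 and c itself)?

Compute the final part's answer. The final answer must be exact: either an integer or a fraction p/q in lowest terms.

Part 1: f(2) = 1*(10) + 2*(-32) = -54; iterating: f(2)=-54, f(3)=-34, f(4)=-142, f(5)=-210, f(6)=-494, f(7)=-914, f(8)=-1902, f(9)=-3730, f(10)=-7534, f(11)=-14994, f(12)=-30062, f(13)=-60050, f(14)=-120174, f(15)=-240274, f(16)=-480622, f(17)=-961170, f(18)=-1922414; answer -1922414
Part 2: A1 = -1922414; w = 36197; 36197 = 7 * 5171; sigma = (1 + 7) * (1 + 5171) = 8 * 5172 = 41376; answer 41376
Part 3: A2 = 41376; r = 14; cross terms: (7*14 - 21*-31)=749, (21*20 - 0*14)=420, (0*-31 - 7*20)=-140; twice the area = |1029| = 1029; area = 1029/2; boundary points = 1 + 3 + 1 = 5; strictly interior points = area - boundary/2 + 1 = 513; answer 513
Part 4: A3 = 513; c = 27342; 27342 = 2 * 3^2 * 7^2 * 31; sigma = (1 + 2) * (1 + 3 + 9) * (1 + 7 + 49) * (1 + 31) = 3 * 13 * 57 * 32 = 71136; answer 71136

71136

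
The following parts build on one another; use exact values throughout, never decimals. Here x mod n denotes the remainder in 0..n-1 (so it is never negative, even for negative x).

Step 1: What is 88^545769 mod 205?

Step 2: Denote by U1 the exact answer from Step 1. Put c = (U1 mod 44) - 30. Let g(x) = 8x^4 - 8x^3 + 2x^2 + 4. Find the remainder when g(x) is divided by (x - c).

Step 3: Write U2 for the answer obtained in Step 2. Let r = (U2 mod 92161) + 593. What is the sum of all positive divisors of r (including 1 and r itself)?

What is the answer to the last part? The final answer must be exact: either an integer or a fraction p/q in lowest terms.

53568

Step 1: squarings mod 205: 88^1=88, 88^2=159, 88^4=66, 88^8=51, 88^16=141, 88^32=201, 88^64=16, 88^128=51, 88^256=141, 88^512=201, 88^1024=16, 88^2048=51, 88^4096=141, 88^8192=201, 88^16384=16, 88^32768=51, 88^65536=141, 88^131072=201, 88^262144=16, 88^524288=51; 88^545769 = 88^1 * 88^8 * 88^32 * 88^64 * 88^128 * 88^256 * 88^512 * 88^4096 * 88^16384 * 88^524288 = 183 (mod 205); answer 183
Step 2: U1 = 183; c = -23; remainder = value at the root: 8*(-23)^4 - 8*(-23)^3 + 2*(-23)^2 + 4 = (2238728) + (97336) + (1058) + (4) = 2337126; answer 2337126
Step 3: U2 = 2337126; r = 33694; 33694 = 2 * 17 * 991; sigma = (1 + 2) * (1 + 17) * (1 + 991) = 3 * 18 * 992 = 53568; answer 53568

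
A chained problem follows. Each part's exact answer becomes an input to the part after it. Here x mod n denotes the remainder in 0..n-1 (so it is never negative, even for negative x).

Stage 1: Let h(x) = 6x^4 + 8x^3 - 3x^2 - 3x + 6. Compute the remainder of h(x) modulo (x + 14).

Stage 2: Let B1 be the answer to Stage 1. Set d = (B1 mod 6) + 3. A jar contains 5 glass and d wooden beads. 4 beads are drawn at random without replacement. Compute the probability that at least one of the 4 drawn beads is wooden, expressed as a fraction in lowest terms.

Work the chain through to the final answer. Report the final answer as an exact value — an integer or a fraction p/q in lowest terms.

41/42

Stage 1: remainder = value at the root: 6*(-14)^4 + 8*(-14)^3 - 3*(-14)^2 - 3*(-14)^1 + 6 = (230496) + (-21952) + (-588) + (42) + (6) = 208004; answer 208004
Stage 2: B1 = 208004; d = 5; total draws C(10,4) = 210; complement C(5,4) = 5; favorable 210 - 5 = 205; P = 41/42; answer 41/42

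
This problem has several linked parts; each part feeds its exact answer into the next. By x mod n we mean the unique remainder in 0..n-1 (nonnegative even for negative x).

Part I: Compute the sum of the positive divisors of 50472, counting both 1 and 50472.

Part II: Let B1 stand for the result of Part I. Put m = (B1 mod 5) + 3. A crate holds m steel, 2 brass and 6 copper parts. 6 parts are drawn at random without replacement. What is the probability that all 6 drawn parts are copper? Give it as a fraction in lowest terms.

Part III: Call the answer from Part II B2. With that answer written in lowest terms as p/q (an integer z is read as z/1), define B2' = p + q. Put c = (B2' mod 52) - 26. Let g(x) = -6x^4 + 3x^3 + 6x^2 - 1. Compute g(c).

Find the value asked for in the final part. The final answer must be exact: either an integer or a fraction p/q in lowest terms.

Part I: 50472 = 2^3 * 3^2 * 701; sigma = (1 + 2 + 4 + 8) * (1 + 3 + 9) * (1 + 701) = 15 * 13 * 702 = 136890; answer 136890
Part II: B1 = 136890; m = 3; total draws C(11,6) = 462; favorable C(6,6) = 1; P = 1/462; answer 1/462
Part III: B2 = 1/462; threaded value p + q = 463; c = 21; -6*(21)^4 + 3*(21)^3 + 6*(21)^2 - 1 = (-1166886) + (27783) + (2646) + (-1) = -1136458; answer -1136458

-1136458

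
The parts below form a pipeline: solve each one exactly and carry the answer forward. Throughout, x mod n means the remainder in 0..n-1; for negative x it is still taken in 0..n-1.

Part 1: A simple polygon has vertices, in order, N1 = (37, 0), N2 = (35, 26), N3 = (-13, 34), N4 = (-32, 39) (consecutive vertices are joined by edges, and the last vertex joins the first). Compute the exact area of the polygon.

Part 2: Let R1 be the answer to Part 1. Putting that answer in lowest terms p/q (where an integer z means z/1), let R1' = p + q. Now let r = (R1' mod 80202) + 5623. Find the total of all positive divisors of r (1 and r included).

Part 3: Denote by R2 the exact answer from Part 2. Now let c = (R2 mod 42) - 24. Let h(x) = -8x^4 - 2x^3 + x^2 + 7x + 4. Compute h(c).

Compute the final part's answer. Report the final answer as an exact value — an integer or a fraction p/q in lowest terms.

-10718

Part 1: cross terms: (37*26 - 35*0)=962, (35*34 - -13*26)=1528, (-13*39 - -32*34)=581, (-32*0 - 37*39)=-1443; twice the area = |1628| = 1628; area = 814; answer 814
Part 2: R1 = 814; threaded value p + q = 815; r = 6438; 6438 = 2 * 3 * 29 * 37; sigma = (1 + 2) * (1 + 3) * (1 + 29) * (1 + 37) = 3 * 4 * 30 * 38 = 13680; answer 13680
Part 3: R2 = 13680; c = 6; -8*(6)^4 - 2*(6)^3 + 1*(6)^2 + 7*(6)^1 + 4 = (-10368) + (-432) + (36) + (42) + (4) = -10718; answer -10718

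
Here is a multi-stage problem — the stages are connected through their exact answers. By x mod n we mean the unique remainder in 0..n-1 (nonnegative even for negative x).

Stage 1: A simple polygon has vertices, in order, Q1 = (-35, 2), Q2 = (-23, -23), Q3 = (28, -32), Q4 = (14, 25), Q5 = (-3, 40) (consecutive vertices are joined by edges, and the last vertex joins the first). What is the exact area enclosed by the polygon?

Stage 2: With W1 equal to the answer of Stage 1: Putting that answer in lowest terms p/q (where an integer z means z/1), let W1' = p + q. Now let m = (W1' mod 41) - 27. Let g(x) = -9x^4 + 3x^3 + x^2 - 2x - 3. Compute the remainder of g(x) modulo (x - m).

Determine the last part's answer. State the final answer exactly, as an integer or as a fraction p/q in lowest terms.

Stage 1: cross terms: (-35*-23 - -23*2)=851, (-23*-32 - 28*-23)=1380, (28*25 - 14*-32)=1148, (14*40 - -3*25)=635, (-3*2 - -35*40)=1394; twice the area = |5408| = 5408; area = 2704; answer 2704
Stage 2: W1 = 2704; threaded value p + q = 2705; m = 13; remainder = value at the root: -9*(13)^4 + 3*(13)^3 + 1*(13)^2 - 2*(13)^1 - 3 = (-257049) + (6591) + (169) + (-26) + (-3) = -250318; answer -250318

-250318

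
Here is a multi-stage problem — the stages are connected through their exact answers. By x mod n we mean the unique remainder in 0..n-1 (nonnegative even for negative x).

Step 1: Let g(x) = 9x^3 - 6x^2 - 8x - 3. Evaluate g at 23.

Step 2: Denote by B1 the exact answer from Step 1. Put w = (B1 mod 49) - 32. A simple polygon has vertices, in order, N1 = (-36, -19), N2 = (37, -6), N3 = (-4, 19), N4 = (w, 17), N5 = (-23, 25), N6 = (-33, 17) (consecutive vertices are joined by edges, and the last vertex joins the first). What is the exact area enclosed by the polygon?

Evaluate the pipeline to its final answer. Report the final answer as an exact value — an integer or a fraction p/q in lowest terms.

1725

Step 1: 9*(23)^3 - 6*(23)^2 - 8*(23)^1 - 3 = (109503) + (-3174) + (-184) + (-3) = 106142; answer 106142
Step 2: B1 = 106142; w = -24; cross terms: (-36*-6 - 37*-19)=919, (37*19 - -4*-6)=679, (-4*17 - -24*19)=388, (-24*25 - -23*17)=-209, (-23*17 - -33*25)=434, (-33*-19 - -36*17)=1239; twice the area = |3450| = 3450; area = 1725; answer 1725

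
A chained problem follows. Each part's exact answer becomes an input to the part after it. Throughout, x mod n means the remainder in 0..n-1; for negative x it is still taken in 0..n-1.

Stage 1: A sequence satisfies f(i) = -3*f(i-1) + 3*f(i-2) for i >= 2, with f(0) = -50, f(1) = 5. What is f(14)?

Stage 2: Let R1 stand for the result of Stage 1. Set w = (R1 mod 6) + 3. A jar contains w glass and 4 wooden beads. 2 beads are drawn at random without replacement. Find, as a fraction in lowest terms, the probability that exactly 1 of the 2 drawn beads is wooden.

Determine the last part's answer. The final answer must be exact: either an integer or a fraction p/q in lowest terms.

8/15

Stage 1: f(2) = -3*(5) + 3*(-50) = -165; iterating: f(2)=-165, f(3)=510, f(4)=-2025, f(5)=7605, f(6)=-28890, f(7)=109485, f(8)=-415125, f(9)=1573830, f(10)=-5966865, f(11)=22622085, f(12)=-85766850, f(13)=325166805, f(14)=-1232800965; answer -1232800965
Stage 2: R1 = -1232800965; w = 6; total draws C(10,2) = 45; favorable C(4,1)*C(6,1) = 24; P = 8/15; answer 8/15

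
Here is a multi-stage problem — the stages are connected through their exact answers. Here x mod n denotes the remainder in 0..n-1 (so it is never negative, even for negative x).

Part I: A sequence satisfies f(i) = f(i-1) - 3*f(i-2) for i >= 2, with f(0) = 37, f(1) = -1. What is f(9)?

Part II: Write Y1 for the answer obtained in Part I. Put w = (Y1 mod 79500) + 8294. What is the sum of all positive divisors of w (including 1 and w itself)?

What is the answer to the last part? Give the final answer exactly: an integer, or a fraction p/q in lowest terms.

12254

Part I: f(2) = 1*(-1) - 3*(37) = -112; iterating: f(2)=-112, f(3)=-109, f(4)=227, f(5)=554, f(6)=-127, f(7)=-1789, f(8)=-1408, f(9)=3959; answer 3959
Part II: Y1 = 3959; w = 12253; 12253 is prime, so its only divisors are 1 and 12253; sigma = 1 + 12253 = 12254; answer 12254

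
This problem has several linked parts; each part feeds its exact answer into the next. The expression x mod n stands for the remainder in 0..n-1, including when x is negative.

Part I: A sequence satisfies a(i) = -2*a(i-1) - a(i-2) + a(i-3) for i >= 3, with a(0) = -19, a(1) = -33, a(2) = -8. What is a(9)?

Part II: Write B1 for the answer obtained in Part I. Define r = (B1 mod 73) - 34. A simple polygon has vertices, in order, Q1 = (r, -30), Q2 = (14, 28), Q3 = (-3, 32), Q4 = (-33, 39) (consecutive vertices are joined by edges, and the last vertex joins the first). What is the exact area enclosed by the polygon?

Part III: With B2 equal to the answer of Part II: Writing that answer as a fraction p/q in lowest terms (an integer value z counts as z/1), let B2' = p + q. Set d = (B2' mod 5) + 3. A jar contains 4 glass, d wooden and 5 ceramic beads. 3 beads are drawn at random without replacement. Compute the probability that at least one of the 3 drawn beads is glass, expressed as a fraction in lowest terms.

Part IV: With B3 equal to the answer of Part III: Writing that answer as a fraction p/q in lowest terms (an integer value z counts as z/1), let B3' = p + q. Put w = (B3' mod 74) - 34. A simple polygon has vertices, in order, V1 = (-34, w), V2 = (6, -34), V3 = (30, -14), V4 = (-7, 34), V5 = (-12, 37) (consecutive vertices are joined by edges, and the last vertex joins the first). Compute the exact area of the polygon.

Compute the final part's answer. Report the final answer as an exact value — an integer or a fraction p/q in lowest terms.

Part I: a(3) = -2*(-8) - 1*(-33) + 1*(-19) = 30; iterating: a(3)=30, a(4)=-85, a(5)=132, a(6)=-149, a(7)=81, a(8)=119, a(9)=-468; answer -468
Part II: B1 = -468; r = 9; cross terms: (9*28 - 14*-30)=672, (14*32 - -3*28)=532, (-3*39 - -33*32)=939, (-33*-30 - 9*39)=639; twice the area = |2782| = 2782; area = 1391; answer 1391
Part III: B2 = 1391; threaded value p + q = 1392; d = 5; total draws C(14,3) = 364; complement C(10,3) = 120; favorable 364 - 120 = 244; P = 61/91; answer 61/91
Part IV: B3 = 61/91; threaded value p + q = 152; w = -30; cross terms: (-34*-34 - 6*-30)=1336, (6*-14 - 30*-34)=936, (30*34 - -7*-14)=922, (-7*37 - -12*34)=149, (-12*-30 - -34*37)=1618; twice the area = |4961| = 4961; area = 4961/2; answer 4961/2

4961/2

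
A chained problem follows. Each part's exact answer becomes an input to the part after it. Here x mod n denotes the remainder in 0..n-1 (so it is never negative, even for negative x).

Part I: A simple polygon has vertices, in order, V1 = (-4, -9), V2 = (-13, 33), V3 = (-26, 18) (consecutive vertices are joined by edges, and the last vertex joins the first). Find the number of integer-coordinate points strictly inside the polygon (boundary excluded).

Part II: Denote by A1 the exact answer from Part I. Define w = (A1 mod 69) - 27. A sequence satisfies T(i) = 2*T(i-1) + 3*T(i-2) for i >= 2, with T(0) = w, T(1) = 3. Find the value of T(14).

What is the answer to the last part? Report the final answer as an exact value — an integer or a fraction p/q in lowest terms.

Part I: cross terms: (-4*33 - -13*-9)=-249, (-13*18 - -26*33)=624, (-26*-9 - -4*18)=306; twice the area = |681| = 681; area = 681/2; boundary points = 3 + 1 + 1 = 5; strictly interior points = area - boundary/2 + 1 = 339; answer 339
Part II: A1 = 339; w = 36; T(2) = 2*(3) + 3*(36) = 114; iterating: T(2)=114, T(3)=237, T(4)=816, T(5)=2343, T(6)=7134, T(7)=21297, T(8)=63996, T(9)=191883, T(10)=575754, T(11)=1727157, T(12)=5181576, T(13)=15544623, T(14)=46633974; answer 46633974

46633974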